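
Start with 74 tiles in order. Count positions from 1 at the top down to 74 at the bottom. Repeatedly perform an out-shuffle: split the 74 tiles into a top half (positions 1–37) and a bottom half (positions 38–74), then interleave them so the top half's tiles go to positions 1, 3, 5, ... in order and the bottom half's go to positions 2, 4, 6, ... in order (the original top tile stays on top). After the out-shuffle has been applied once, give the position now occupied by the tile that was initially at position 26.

Track the tile's position through each out-shuffle:
26 → 51

51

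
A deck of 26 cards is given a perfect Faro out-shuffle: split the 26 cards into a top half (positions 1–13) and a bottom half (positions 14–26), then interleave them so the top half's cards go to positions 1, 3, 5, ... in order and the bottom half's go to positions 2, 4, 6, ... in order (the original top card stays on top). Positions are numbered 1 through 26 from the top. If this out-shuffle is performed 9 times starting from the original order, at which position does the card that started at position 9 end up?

Track the card's position through each out-shuffle:
9 → 17 → 8 → 15 → 4 → 7 → 13 → 25 → 24 → 22

22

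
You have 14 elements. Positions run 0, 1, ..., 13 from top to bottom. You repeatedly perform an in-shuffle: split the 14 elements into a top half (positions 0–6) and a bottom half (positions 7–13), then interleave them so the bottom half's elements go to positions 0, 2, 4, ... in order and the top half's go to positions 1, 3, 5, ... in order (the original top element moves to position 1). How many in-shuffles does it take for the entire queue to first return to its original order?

The in-shuffle permutes the 14 positions with cycle lengths [2, 4, 4, 4].
Every element is home exactly when every cycle has completed a whole number of laps, i.e. after lcm(2, 4) = 4 in-shuffles.

4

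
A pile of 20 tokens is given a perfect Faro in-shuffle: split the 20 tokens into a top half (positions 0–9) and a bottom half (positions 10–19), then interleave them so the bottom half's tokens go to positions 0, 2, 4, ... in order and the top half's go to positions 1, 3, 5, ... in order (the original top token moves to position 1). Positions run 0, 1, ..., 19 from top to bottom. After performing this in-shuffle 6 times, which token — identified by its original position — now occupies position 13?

Work backwards from position 13, undoing one in-shuffle at a time:
13 ← 6 ← 13 ← 6 ← 13 ← 6 ← 13
So the token now at position 13 started at position 13.

13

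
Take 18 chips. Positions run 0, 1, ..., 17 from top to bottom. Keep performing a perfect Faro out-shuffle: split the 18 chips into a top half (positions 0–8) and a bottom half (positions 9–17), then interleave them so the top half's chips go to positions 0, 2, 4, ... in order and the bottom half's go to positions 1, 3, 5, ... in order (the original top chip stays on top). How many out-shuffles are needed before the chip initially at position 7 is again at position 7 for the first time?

8

Follow position 7 under repeated out-shuffles:
7 → 14 → 11 → 5 → 10 → 3 → 6 → 12 → 7
It first returns after 8 out-shuffles.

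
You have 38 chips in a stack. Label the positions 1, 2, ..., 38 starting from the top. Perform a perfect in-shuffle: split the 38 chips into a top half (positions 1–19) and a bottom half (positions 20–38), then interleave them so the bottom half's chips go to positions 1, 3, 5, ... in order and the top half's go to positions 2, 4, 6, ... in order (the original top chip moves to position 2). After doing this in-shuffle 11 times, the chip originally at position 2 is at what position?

1

Track the chip's position through each in-shuffle:
2 → 4 → 8 → 16 → 32 → 25 → 11 → 22 → 5 → 10 → 20 → 1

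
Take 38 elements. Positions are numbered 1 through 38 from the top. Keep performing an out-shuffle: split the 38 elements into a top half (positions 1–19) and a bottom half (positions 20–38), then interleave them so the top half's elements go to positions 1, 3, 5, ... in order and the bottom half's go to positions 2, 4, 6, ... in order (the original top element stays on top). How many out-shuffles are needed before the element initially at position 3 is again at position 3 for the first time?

Follow position 3 under repeated out-shuffles:
3 → 5 → 9 → 17 → 33 → 28 → 18 → 35 → ... → 3 (length 36)
It first returns after 36 out-shuffles.

36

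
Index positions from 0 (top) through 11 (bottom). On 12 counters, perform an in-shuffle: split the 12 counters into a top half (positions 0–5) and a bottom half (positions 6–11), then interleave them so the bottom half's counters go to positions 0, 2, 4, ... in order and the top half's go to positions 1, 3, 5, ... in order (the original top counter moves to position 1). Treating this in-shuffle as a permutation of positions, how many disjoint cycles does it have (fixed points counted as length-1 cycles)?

1

Trace each unvisited position around until it returns:
(0 1 3 7 2 5 ... len 12)
1 cycle in total.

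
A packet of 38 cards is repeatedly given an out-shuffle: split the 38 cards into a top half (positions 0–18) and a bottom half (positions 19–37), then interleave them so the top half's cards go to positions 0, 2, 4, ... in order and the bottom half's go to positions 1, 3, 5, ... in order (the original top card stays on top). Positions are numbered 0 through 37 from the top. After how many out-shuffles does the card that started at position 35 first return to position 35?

36

Follow position 35 under repeated out-shuffles:
35 → 33 → 29 → 21 → 5 → 10 → 20 → 3 → ... → 35 (length 36)
It first returns after 36 out-shuffles.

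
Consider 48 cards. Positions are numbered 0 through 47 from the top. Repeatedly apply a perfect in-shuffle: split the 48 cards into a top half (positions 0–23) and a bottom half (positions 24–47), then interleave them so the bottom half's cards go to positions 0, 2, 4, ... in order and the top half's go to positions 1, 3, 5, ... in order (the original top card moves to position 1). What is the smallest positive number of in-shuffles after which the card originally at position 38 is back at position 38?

21

Follow position 38 under repeated in-shuffles:
38 → 28 → 8 → 17 → 35 → 22 → 45 → 42 → ... → 38 (length 21)
It first returns after 21 in-shuffles.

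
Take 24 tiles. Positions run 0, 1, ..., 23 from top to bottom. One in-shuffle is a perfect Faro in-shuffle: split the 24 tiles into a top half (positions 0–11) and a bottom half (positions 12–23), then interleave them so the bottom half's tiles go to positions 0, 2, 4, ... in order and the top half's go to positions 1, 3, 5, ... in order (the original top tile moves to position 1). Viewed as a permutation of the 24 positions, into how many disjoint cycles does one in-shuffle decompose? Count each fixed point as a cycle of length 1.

2

Trace each unvisited position around until it returns:
(0 1 3 7 15 6 ... len 20) (4 9 19 14)
2 cycles in total.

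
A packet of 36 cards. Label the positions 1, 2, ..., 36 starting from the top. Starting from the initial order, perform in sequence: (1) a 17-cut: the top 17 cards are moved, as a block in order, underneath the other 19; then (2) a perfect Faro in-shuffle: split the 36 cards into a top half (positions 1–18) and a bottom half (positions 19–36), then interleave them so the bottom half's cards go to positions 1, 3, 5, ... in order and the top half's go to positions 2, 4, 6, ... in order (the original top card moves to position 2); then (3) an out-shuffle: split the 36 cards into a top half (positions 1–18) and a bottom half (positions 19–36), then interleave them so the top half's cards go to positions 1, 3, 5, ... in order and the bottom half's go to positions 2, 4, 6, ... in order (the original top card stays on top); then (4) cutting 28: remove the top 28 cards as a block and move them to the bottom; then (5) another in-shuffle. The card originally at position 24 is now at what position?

Track the card from position 24 forward through each operation:
  after op 1 (cut 17): 24 → 7
  after op 2 (in-shuffle): 7 → 14
  after op 3 (out-shuffle): 14 → 27
  after op 4 (cut 28): 27 → 35
  after op 5 (in-shuffle): 35 → 33

33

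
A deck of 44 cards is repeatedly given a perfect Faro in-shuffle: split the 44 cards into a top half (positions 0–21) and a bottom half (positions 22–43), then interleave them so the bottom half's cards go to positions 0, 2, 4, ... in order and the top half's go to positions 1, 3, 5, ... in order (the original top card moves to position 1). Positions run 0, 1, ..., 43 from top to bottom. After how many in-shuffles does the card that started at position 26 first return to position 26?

Follow position 26 under repeated in-shuffles:
26 → 8 → 17 → 35 → 26
It first returns after 4 in-shuffles.

4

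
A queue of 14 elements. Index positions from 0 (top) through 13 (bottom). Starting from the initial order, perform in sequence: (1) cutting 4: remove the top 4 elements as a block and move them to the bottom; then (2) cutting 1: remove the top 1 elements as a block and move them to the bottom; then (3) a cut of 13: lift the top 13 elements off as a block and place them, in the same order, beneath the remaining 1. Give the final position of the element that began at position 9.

Track the element from position 9 forward through each operation:
  after op 1 (cut 4): 9 → 5
  after op 2 (cut 1): 5 → 4
  after op 3 (cut 13): 4 → 5

5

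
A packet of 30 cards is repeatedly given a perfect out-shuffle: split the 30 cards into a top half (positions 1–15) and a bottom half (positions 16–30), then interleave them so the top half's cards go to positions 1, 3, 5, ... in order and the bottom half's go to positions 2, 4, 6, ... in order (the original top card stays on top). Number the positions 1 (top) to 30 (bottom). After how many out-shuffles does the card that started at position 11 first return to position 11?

28

Follow position 11 under repeated out-shuffles:
11 → 21 → 12 → 23 → 16 → 2 → 3 → 5 → ... → 11 (length 28)
It first returns after 28 out-shuffles.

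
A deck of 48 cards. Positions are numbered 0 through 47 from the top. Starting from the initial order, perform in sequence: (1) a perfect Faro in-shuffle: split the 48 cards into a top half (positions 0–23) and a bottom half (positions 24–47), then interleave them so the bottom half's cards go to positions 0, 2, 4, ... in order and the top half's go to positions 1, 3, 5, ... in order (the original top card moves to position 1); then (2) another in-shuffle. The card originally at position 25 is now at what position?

Track the card from position 25 forward through each operation:
  after op 1 (in-shuffle): 25 → 2
  after op 2 (in-shuffle): 2 → 5

5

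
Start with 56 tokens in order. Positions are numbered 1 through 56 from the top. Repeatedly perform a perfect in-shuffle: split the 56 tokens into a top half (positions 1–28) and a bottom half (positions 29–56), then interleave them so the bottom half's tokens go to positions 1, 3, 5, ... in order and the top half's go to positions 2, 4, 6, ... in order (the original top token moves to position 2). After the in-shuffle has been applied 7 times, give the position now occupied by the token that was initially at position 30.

21

Track the token's position through each in-shuffle:
30 → 3 → 6 → 12 → 24 → 48 → 39 → 21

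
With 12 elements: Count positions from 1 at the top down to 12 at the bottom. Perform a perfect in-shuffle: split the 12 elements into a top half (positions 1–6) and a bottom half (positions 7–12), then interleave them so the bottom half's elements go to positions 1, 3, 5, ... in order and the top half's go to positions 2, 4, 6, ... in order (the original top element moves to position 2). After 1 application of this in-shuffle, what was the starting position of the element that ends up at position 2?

1

Work backwards from position 2, undoing one in-shuffle at a time:
2 ← 1
So the element now at position 2 started at position 1.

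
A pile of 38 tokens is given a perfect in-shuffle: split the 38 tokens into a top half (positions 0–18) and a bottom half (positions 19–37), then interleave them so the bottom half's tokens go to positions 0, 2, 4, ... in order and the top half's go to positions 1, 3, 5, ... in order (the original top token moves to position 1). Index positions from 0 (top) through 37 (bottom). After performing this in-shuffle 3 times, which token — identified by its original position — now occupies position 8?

Work backwards from position 8, undoing one in-shuffle at a time:
8 ← 23 ← 11 ← 5
So the token now at position 8 started at position 5.

5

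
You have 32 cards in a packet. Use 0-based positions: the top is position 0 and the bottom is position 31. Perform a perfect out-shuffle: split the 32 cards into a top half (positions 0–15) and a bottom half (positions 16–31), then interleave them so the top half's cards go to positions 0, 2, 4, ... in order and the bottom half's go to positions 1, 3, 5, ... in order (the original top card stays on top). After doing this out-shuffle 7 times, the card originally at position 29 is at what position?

Track the card's position through each out-shuffle:
29 → 27 → 23 → 15 → 30 → 29 → 27 → 23

23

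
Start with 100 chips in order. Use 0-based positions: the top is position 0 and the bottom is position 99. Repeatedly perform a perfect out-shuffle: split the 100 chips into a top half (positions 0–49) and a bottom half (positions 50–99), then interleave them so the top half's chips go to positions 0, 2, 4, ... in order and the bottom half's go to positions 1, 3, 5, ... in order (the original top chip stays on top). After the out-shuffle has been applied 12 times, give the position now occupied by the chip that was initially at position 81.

Track the chip's position through each out-shuffle:
81 → 63 → 27 → 54 → 9 → 18 → 36 → 72 → 45 → 90 → 81 → 63 → 27

27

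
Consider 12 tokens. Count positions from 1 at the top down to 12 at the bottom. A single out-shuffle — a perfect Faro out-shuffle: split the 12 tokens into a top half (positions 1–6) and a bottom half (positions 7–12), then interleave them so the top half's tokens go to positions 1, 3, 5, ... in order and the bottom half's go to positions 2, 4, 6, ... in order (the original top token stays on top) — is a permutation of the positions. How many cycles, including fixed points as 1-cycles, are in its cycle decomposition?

3

Trace each unvisited position around until it returns:
(1) (2 3 5 9 6 11 10 8 4 7) (12)
3 cycles in total.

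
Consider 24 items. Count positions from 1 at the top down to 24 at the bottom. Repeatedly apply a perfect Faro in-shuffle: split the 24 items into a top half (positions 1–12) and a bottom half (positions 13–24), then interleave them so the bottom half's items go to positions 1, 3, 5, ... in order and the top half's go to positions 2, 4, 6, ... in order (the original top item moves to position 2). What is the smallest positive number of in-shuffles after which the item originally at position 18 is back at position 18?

20

Follow position 18 under repeated in-shuffles:
18 → 11 → 22 → 19 → 13 → 1 → 2 → 4 → 8 → 16 → 7 → 14 → 3 → 6 → 12 → 24 → 23 → 21 → 17 → 9 → 18
It first returns after 20 in-shuffles.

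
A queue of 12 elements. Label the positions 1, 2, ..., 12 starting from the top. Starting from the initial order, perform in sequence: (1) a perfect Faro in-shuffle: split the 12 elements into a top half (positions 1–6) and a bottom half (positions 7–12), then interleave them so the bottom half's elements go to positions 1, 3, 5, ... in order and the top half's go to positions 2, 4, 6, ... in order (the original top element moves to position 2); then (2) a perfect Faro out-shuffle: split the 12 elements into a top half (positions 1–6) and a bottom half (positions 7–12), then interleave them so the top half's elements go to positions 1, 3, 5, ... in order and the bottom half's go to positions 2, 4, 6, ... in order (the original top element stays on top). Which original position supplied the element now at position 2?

Undo the operations in reverse order, starting from position 2:
  undo op 2 (out-shuffle, from bottom half): 2 ← 7
  undo op 1 (in-shuffle, from bottom half): 7 ← 10
So the element at position 2 came from original position 10.

10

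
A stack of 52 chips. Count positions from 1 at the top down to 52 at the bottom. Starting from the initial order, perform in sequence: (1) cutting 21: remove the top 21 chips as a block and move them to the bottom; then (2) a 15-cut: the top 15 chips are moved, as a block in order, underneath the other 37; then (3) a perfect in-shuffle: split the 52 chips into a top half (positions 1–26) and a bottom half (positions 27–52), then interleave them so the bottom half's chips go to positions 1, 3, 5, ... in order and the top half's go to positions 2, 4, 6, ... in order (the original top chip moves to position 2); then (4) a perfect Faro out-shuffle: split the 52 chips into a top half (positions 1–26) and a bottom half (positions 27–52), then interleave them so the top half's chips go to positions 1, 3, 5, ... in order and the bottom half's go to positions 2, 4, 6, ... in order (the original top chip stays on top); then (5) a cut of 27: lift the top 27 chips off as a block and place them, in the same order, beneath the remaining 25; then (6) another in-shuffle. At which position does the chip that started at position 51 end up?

Track the chip from position 51 forward through each operation:
  after op 1 (cut 21): 51 → 30
  after op 2 (cut 15): 30 → 15
  after op 3 (in-shuffle): 15 → 30
  after op 4 (out-shuffle): 30 → 8
  after op 5 (cut 27): 8 → 33
  after op 6 (in-shuffle): 33 → 13

13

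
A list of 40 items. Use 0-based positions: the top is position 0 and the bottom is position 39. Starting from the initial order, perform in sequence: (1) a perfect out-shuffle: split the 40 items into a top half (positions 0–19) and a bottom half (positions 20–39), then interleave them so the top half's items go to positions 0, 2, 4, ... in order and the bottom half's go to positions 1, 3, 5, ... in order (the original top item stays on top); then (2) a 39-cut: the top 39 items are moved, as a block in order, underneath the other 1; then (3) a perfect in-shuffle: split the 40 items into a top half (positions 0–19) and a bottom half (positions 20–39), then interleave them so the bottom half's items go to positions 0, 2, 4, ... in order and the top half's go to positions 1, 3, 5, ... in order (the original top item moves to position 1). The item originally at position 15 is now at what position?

22

Track the item from position 15 forward through each operation:
  after op 1 (out-shuffle): 15 → 30
  after op 2 (cut 39): 30 → 31
  after op 3 (in-shuffle): 31 → 22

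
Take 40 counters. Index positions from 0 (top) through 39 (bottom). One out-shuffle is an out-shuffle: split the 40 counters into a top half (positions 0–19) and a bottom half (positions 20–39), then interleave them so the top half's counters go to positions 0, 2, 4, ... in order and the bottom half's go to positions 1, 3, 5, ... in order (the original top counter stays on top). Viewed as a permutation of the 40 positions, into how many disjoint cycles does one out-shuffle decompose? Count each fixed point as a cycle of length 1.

6

Trace each unvisited position around until it returns:
(0) (1 2 4 8 16 32 ... len 12) (3 6 12 24 9 18 ... len 12) (7 14 28 17 34 29 ... len 12) (13 26) (39)
6 cycles in total.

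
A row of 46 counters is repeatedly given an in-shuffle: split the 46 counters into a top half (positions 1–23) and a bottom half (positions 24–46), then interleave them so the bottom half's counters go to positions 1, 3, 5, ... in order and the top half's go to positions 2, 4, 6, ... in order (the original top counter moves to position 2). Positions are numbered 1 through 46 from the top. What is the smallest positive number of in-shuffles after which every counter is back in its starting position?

The in-shuffle permutes the 46 positions with cycle lengths [23, 23].
Every counter is home exactly when every cycle has completed a whole number of laps, i.e. after lcm(23) = 23 in-shuffles.

23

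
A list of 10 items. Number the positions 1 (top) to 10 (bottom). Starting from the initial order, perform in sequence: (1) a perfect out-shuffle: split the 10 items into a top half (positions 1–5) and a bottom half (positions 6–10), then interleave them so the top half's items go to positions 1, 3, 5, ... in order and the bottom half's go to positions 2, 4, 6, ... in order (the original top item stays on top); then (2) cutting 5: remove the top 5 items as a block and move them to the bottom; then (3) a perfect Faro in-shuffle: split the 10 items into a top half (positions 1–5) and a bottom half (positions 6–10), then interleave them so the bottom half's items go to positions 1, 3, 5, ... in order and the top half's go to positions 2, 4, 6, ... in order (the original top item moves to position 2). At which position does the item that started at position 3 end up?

9

Track the item from position 3 forward through each operation:
  after op 1 (out-shuffle): 3 → 5
  after op 2 (cut 5): 5 → 10
  after op 3 (in-shuffle): 10 → 9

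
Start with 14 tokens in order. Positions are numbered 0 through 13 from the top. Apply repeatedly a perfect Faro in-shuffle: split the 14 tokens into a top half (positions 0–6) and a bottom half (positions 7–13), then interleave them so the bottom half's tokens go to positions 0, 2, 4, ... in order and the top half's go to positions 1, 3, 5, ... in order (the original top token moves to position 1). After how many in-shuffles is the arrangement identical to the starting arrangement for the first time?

4

The in-shuffle permutes the 14 positions with cycle lengths [2, 4, 4, 4].
Every token is home exactly when every cycle has completed a whole number of laps, i.e. after lcm(2, 4) = 4 in-shuffles.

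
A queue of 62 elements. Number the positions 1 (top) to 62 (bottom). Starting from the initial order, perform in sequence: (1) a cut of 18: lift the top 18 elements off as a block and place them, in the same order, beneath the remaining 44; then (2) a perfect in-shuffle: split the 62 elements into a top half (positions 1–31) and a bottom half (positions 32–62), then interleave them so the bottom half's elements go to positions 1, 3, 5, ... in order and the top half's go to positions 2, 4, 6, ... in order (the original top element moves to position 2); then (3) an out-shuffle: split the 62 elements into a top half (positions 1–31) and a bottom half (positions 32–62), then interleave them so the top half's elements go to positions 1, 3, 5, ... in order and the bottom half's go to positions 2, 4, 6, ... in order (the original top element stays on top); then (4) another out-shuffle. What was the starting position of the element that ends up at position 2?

Undo the operations in reverse order, starting from position 2:
  undo op 4 (out-shuffle, from bottom half): 2 ← 32
  undo op 3 (out-shuffle, from bottom half): 32 ← 47
  undo op 2 (in-shuffle, from bottom half): 47 ← 55
  undo op 1 (cut 18): 55 ← 11
So the element at position 2 came from original position 11.

11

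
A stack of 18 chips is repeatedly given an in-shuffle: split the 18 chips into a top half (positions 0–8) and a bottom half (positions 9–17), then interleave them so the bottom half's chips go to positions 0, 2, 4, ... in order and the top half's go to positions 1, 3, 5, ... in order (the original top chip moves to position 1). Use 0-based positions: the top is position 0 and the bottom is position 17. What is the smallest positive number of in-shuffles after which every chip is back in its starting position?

The in-shuffle permutes the 18 positions with cycle lengths [18].
Every chip is home exactly when every cycle has completed a whole number of laps, i.e. after lcm(18) = 18 in-shuffles.

18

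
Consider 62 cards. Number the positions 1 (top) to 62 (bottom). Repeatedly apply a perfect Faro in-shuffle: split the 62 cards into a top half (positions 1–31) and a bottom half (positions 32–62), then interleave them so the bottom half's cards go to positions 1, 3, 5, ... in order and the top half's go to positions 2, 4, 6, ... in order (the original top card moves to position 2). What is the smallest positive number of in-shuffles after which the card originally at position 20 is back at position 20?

6

Follow position 20 under repeated in-shuffles:
20 → 40 → 17 → 34 → 5 → 10 → 20
It first returns after 6 in-shuffles.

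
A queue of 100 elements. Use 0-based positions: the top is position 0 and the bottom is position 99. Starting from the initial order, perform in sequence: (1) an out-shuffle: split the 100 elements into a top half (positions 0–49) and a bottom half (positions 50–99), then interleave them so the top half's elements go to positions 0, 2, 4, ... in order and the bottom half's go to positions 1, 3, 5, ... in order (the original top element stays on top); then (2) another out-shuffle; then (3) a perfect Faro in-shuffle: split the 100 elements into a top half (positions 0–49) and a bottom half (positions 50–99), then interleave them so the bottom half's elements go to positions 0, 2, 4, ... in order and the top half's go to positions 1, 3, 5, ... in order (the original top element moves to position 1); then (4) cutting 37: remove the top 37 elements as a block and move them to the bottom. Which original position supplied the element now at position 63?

62

Undo the operations in reverse order, starting from position 63:
  undo op 4 (cut 37): 63 ← 0
  undo op 3 (in-shuffle, from bottom half): 0 ← 50
  undo op 2 (out-shuffle, from top half): 50 ← 25
  undo op 1 (out-shuffle, from bottom half): 25 ← 62
So the element at position 63 came from original position 62.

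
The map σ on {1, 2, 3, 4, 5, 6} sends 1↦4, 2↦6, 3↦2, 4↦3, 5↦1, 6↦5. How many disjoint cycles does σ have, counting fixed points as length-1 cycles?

1

Cycle decomposition: (1 4 3 2 6 5).
1 cycle.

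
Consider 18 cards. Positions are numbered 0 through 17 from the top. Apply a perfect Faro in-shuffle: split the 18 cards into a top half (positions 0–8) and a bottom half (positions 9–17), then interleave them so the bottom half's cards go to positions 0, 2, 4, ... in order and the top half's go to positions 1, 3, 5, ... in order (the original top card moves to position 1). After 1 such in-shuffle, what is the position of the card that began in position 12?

Track the card's position through each in-shuffle:
12 → 6

6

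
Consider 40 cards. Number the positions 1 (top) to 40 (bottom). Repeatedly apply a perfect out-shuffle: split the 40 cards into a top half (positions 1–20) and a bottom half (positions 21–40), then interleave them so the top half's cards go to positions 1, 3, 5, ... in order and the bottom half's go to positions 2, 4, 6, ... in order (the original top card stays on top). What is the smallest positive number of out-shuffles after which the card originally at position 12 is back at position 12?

Follow position 12 under repeated out-shuffles:
12 → 23 → 6 → 11 → 21 → 2 → 3 → 5 → 9 → 17 → 33 → 26 → 12
It first returns after 12 out-shuffles.

12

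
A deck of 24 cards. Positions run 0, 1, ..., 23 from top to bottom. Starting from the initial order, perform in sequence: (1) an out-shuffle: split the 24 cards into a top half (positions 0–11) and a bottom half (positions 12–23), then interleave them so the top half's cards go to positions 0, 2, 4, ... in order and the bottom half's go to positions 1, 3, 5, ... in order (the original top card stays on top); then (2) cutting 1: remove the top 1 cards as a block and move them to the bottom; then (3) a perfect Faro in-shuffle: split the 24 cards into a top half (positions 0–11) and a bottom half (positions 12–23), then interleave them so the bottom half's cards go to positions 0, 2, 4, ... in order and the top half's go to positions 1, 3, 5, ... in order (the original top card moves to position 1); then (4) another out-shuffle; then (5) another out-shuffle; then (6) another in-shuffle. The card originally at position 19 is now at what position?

8

Track the card from position 19 forward through each operation:
  after op 1 (out-shuffle): 19 → 15
  after op 2 (cut 1): 15 → 14
  after op 3 (in-shuffle): 14 → 4
  after op 4 (out-shuffle): 4 → 8
  after op 5 (out-shuffle): 8 → 16
  after op 6 (in-shuffle): 16 → 8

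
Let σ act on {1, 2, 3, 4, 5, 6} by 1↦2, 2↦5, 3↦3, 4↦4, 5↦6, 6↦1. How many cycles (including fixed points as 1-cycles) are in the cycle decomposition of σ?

3

Cycle decomposition: (1 2 5 6) (3) (4).
3 cycles.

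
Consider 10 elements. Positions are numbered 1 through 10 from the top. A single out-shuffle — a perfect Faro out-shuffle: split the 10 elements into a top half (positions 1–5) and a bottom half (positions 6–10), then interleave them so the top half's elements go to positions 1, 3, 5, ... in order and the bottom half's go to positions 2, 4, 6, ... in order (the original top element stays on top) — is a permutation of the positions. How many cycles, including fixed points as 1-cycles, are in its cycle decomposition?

Trace each unvisited position around until it returns:
(1) (2 3 5 9 8 6) (4 7) (10)
4 cycles in total.

4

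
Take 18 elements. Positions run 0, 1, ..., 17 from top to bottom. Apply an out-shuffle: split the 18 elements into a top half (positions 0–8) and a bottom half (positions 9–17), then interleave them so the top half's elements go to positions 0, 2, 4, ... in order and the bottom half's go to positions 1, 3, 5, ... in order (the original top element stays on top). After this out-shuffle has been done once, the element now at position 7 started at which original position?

Work backwards from position 7, undoing one out-shuffle at a time:
7 ← 12
So the element now at position 7 started at position 12.

12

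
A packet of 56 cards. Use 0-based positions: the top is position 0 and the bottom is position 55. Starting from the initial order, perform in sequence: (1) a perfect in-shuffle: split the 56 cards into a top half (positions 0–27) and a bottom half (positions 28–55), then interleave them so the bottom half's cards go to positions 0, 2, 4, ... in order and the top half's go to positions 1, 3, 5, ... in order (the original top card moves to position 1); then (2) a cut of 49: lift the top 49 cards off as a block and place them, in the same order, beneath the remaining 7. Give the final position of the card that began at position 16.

Track the card from position 16 forward through each operation:
  after op 1 (in-shuffle): 16 → 33
  after op 2 (cut 49): 33 → 40

40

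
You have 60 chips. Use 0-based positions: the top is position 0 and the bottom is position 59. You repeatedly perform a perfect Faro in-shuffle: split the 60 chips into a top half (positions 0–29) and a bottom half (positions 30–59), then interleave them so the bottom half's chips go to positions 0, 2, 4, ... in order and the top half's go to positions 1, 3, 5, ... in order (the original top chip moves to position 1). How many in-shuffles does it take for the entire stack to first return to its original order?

60

The in-shuffle permutes the 60 positions with cycle lengths [60].
Every chip is home exactly when every cycle has completed a whole number of laps, i.e. after lcm(60) = 60 in-shuffles.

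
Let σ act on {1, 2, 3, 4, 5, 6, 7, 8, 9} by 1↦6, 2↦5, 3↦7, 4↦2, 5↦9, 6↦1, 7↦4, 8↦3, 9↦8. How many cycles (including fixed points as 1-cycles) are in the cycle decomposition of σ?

2

Cycle decomposition: (1 6) (2 5 9 8 3 7 4).
2 cycles.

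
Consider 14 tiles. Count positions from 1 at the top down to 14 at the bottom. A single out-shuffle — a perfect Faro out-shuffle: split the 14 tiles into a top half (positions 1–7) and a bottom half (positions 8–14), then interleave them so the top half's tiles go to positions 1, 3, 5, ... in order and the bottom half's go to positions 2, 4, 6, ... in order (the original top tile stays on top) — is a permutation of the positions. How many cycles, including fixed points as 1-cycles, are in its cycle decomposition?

Trace each unvisited position around until it returns:
(1) (2 3 5 9 4 7 ... len 12) (14)
3 cycles in total.

3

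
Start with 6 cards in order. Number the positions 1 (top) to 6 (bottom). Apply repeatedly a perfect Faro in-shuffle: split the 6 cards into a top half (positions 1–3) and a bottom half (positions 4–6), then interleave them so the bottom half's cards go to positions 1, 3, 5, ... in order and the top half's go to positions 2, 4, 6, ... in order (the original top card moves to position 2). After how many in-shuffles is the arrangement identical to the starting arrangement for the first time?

3

The in-shuffle permutes the 6 positions with cycle lengths [3, 3].
Every card is home exactly when every cycle has completed a whole number of laps, i.e. after lcm(3) = 3 in-shuffles.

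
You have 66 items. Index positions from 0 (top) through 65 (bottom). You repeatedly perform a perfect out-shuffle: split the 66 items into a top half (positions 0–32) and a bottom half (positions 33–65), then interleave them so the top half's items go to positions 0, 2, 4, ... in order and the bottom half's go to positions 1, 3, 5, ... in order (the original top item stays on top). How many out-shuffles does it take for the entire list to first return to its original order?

12

The out-shuffle permutes the 66 positions with cycle lengths [1, 1, 4, 12, 12, 12, 12, 12].
Every item is home exactly when every cycle has completed a whole number of laps, i.e. after lcm(1, 4, 12) = 12 out-shuffles.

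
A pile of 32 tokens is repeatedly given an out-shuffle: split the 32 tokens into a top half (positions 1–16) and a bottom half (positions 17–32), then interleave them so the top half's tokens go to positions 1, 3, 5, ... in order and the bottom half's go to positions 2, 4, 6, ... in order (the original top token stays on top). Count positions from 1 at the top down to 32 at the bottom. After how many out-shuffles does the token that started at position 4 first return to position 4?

Follow position 4 under repeated out-shuffles:
4 → 7 → 13 → 25 → 18 → 4
It first returns after 5 out-shuffles.

5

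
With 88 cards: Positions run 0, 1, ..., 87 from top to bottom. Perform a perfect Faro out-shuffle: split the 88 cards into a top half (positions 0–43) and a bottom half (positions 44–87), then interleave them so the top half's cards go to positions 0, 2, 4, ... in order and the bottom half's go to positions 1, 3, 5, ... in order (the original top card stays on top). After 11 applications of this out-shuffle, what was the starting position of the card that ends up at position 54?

3

Work backwards from position 54, undoing one out-shuffle at a time:
54 ← 27 ← 57 ← 72 ← 36 ← 18 ← 9 ← 48 ← 24 ← 12 ← 6 ← 3
So the card now at position 54 started at position 3.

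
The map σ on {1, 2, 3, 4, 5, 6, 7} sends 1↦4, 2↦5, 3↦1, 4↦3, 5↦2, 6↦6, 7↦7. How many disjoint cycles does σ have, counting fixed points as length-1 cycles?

Cycle decomposition: (1 4 3) (2 5) (6) (7).
4 cycles.

4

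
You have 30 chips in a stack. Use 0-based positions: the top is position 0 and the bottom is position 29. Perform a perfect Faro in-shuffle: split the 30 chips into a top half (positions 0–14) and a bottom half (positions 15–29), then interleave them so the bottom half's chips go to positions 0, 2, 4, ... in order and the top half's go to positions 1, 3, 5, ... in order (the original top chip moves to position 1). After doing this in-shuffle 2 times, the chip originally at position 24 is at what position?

6

Track the chip's position through each in-shuffle:
24 → 18 → 6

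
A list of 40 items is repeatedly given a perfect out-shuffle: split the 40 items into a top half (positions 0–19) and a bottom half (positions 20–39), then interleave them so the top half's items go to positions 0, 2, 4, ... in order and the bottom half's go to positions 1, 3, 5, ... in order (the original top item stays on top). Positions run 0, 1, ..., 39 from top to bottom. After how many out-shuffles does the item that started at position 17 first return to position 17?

Follow position 17 under repeated out-shuffles:
17 → 34 → 29 → 19 → 38 → 37 → 35 → 31 → 23 → 7 → 14 → 28 → 17
It first returns after 12 out-shuffles.

12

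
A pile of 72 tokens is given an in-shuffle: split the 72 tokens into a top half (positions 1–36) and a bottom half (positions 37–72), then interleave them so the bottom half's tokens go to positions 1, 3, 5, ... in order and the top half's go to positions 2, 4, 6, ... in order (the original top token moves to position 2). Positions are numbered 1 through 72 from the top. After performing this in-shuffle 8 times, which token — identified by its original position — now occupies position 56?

Work backwards from position 56, undoing one in-shuffle at a time:
56 ← 28 ← 14 ← 7 ← 40 ← 20 ← 10 ← 5 ← 39
So the token now at position 56 started at position 39.

39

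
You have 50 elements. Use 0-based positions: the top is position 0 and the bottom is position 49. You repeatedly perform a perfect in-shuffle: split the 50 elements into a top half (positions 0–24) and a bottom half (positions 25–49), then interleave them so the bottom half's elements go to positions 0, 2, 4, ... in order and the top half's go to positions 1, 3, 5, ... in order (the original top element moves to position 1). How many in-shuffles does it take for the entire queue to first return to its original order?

8

The in-shuffle permutes the 50 positions with cycle lengths [2, 8, 8, 8, 8, 8, 8].
Every element is home exactly when every cycle has completed a whole number of laps, i.e. after lcm(2, 8) = 8 in-shuffles.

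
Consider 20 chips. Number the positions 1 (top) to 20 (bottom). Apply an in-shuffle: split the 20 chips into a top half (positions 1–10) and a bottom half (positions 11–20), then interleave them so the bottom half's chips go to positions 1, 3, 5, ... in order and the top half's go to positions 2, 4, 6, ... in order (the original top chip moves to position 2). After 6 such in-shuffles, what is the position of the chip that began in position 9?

Track the chip's position through each in-shuffle:
9 → 18 → 15 → 9 → 18 → 15 → 9

9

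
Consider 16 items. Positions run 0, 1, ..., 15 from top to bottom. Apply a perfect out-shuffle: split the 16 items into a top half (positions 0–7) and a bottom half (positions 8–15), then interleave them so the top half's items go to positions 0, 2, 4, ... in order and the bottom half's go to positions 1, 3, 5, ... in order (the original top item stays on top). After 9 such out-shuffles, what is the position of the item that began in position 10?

5

Track the item's position through each out-shuffle:
10 → 5 → 10 → 5 → 10 → 5 → 10 → 5 → 10 → 5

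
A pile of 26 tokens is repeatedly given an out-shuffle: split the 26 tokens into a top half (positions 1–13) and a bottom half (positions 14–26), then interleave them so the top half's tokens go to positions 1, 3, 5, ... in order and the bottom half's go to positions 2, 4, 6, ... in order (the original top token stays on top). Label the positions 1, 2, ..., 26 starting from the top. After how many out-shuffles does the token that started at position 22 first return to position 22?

Follow position 22 under repeated out-shuffles:
22 → 18 → 10 → 19 → 12 → 23 → 20 → 14 → 2 → 3 → 5 → 9 → 17 → 8 → 15 → 4 → 7 → 13 → 25 → 24 → 22
It first returns after 20 out-shuffles.

20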